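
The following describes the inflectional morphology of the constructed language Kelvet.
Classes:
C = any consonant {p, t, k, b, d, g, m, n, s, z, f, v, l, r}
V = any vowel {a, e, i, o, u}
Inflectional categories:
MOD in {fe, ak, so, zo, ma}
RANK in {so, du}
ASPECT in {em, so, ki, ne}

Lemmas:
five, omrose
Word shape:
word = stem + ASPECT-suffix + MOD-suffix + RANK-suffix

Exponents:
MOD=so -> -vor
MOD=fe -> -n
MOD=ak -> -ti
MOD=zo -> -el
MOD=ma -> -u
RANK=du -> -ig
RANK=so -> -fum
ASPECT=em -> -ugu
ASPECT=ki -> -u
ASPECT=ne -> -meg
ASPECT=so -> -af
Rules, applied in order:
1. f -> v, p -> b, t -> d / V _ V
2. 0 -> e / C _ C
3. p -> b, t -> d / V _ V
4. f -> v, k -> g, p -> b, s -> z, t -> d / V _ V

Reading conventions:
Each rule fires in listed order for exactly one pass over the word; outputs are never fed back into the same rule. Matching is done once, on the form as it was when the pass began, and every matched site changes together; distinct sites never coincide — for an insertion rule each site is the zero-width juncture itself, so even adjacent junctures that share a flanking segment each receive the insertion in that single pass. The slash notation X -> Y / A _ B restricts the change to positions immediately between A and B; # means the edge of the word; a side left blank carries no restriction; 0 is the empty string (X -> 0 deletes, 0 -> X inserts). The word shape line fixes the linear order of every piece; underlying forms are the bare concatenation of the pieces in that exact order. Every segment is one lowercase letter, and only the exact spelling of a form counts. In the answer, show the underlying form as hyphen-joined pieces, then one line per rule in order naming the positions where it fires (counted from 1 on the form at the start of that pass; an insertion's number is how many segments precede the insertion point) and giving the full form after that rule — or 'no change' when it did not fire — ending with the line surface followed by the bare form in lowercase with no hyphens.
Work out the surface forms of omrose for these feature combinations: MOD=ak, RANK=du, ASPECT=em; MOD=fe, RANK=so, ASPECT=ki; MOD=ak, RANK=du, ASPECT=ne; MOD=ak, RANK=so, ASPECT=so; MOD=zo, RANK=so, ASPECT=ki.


cell MOD=ak, RANK=du, ASPECT=em:
underlying: omrose-ugu-ti-ig
1. f -> v, p -> b, t -> d / V _ V: fires at position(s) 10: omroseugudiig
2. 0 -> e / C _ C: inserts after position(s) 2: omeroseugudiig
3. p -> b, t -> d / V _ V: no change
4. f -> v, k -> g, p -> b, s -> z, t -> d / V _ V: fires at position(s) 6: omerozeugudiig
surface: omerozeugudiig

cell MOD=fe, RANK=so, ASPECT=ki:
underlying: omrose-u-n-fum
1. f -> v, p -> b, t -> d / V _ V: no change
2. 0 -> e / C _ C: inserts after position(s) 2, 8: omeroseunefum
3. p -> b, t -> d / V _ V: no change
4. f -> v, k -> g, p -> b, s -> z, t -> d / V _ V: fires at position(s) 6, 11: omerozeunevum
surface: omerozeunevum

cell MOD=ak, RANK=du, ASPECT=ne:
underlying: omrose-meg-ti-ig
1. f -> v, p -> b, t -> d / V _ V: no change
2. 0 -> e / C _ C: inserts after position(s) 2, 9: omerosemegetiig
3. p -> b, t -> d / V _ V: fires at position(s) 12: omerosemegediig
4. f -> v, k -> g, p -> b, s -> z, t -> d / V _ V: fires at position(s) 6: omerozemegediig
surface: omerozemegediig

cell MOD=ak, RANK=so, ASPECT=so:
underlying: omrose-af-ti-fum
1. f -> v, p -> b, t -> d / V _ V: fires at position(s) 11: omroseaftivum
2. 0 -> e / C _ C: inserts after position(s) 2, 8: omeroseafetivum
3. p -> b, t -> d / V _ V: fires at position(s) 11: omeroseafedivum
4. f -> v, k -> g, p -> b, s -> z, t -> d / V _ V: fires at position(s) 6, 9: omerozeavedivum
surface: omerozeavedivum

cell MOD=zo, RANK=so, ASPECT=ki:
underlying: omrose-u-el-fum
1. f -> v, p -> b, t -> d / V _ V: no change
2. 0 -> e / C _ C: inserts after position(s) 2, 9: omeroseuelefum
3. p -> b, t -> d / V _ V: no change
4. f -> v, k -> g, p -> b, s -> z, t -> d / V _ V: fires at position(s) 6, 12: omerozeuelevum
surface: omerozeuelevum


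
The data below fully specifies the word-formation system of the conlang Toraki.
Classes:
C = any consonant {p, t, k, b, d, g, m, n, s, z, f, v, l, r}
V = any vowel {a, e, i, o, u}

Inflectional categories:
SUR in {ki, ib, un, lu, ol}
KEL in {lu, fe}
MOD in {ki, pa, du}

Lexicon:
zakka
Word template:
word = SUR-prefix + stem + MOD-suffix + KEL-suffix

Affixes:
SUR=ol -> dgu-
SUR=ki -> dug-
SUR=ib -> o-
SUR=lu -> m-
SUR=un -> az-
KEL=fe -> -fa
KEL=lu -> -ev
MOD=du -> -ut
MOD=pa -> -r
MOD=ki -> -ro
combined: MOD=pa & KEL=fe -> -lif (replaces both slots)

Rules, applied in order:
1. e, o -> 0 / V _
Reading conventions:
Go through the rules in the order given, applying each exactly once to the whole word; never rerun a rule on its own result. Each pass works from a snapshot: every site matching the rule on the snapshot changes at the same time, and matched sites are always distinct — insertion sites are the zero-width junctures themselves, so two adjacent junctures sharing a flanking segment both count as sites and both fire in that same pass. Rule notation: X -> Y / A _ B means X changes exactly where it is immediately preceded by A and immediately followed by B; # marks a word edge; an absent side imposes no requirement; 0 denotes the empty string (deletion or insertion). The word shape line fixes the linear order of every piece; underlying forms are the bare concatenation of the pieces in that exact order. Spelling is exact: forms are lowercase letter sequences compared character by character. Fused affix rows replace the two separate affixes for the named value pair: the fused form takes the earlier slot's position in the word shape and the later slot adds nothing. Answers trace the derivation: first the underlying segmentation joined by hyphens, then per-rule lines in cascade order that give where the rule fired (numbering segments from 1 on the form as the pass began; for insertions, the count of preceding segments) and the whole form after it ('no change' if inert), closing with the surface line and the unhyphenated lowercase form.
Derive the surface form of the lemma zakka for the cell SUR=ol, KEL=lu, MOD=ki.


underlying: dgu-zakka-ro-ev
1. e, o -> 0 / V _: fires at position(s) 11: dguzakkarov
surface: dguzakkarov


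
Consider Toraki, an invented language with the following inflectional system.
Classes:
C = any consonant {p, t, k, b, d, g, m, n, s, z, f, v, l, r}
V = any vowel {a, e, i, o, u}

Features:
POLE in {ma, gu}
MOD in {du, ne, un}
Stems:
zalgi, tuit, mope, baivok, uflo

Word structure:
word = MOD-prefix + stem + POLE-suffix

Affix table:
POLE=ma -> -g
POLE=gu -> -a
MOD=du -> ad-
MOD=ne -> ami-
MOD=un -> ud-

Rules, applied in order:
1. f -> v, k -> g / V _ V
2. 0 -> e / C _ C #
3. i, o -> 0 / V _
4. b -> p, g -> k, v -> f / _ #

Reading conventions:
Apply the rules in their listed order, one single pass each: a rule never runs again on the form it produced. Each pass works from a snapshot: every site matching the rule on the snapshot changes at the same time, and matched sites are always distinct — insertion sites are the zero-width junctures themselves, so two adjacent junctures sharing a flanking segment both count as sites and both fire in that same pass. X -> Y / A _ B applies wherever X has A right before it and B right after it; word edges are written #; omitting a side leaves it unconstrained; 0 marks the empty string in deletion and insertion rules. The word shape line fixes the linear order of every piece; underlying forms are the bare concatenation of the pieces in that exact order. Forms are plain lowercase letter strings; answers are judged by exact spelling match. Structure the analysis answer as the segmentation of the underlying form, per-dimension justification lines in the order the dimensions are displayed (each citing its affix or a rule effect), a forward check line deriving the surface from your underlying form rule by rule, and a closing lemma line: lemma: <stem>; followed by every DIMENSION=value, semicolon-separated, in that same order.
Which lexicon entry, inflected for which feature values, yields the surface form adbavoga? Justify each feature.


underlying: ad-baivok-a
POLE=gu - signalled by the affix -a
MOD=du - signalled by the affix ad-
check: adbaivoka -> adbaivoga -> adbaivoga -> adbavoga -> adbavoga
lemma: baivok; POLE=gu; MOD=du


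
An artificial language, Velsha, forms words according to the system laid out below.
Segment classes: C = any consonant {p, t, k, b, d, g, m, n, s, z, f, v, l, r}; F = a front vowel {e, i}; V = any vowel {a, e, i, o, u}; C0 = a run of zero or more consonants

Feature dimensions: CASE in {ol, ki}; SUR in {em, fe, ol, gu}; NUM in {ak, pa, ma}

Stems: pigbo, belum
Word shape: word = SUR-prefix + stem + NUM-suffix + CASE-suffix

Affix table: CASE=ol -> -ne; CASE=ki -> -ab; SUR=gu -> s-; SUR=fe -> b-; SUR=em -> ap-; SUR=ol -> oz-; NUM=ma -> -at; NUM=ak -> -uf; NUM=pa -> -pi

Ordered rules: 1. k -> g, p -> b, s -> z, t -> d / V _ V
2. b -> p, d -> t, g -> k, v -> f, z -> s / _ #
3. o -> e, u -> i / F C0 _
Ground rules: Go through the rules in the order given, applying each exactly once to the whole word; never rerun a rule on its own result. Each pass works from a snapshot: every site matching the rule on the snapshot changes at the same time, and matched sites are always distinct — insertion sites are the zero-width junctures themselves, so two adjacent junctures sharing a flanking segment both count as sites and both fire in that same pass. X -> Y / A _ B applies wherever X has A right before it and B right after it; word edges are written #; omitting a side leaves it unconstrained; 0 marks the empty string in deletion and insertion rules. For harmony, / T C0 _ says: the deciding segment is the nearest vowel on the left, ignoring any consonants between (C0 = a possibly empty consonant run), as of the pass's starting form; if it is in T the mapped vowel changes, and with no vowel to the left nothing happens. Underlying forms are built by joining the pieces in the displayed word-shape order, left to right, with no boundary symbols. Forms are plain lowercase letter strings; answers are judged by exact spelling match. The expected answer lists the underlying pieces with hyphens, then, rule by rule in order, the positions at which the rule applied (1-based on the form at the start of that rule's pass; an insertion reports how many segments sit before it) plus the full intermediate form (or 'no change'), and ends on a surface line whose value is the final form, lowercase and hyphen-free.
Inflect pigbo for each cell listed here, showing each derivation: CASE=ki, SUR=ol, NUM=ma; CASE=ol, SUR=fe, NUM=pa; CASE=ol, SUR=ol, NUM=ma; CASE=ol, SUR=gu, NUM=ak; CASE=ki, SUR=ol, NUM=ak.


cell CASE=ki, SUR=ol, NUM=ma:
underlying: oz-pigbo-at-ab
1. k -> g, p -> b, s -> z, t -> d / V _ V: fires at position(s) 9: ozpigboadab
2. b -> p, d -> t, g -> k, v -> f, z -> s / _ #: fires at position(s) 11: ozpigboadap
3. o -> e, u -> i / F C0 _: fires at position(s) 7: ozpigbeadap
surface: ozpigbeadap

cell CASE=ol, SUR=fe, NUM=pa:
underlying: b-pigbo-pi-ne
1. k -> g, p -> b, s -> z, t -> d / V _ V: fires at position(s) 7: bpigbobine
2. b -> p, d -> t, g -> k, v -> f, z -> s / _ #: no change
3. o -> e, u -> i / F C0 _: fires at position(s) 6: bpigbebine
surface: bpigbebine

cell CASE=ol, SUR=ol, NUM=ma:
underlying: oz-pigbo-at-ne
1. k -> g, p -> b, s -> z, t -> d / V _ V: no change
2. b -> p, d -> t, g -> k, v -> f, z -> s / _ #: no change
3. o -> e, u -> i / F C0 _: fires at position(s) 7: ozpigbeatne
surface: ozpigbeatne

cell CASE=ol, SUR=gu, NUM=ak:
underlying: s-pigbo-uf-ne
1. k -> g, p -> b, s -> z, t -> d / V _ V: no change
2. b -> p, d -> t, g -> k, v -> f, z -> s / _ #: no change
3. o -> e, u -> i / F C0 _: fires at position(s) 6: spigbeufne
surface: spigbeufne

cell CASE=ki, SUR=ol, NUM=ak:
underlying: oz-pigbo-uf-ab
1. k -> g, p -> b, s -> z, t -> d / V _ V: no change
2. b -> p, d -> t, g -> k, v -> f, z -> s / _ #: fires at position(s) 11: ozpigboufap
3. o -> e, u -> i / F C0 _: fires at position(s) 7: ozpigbeufap
surface: ozpigbeufap


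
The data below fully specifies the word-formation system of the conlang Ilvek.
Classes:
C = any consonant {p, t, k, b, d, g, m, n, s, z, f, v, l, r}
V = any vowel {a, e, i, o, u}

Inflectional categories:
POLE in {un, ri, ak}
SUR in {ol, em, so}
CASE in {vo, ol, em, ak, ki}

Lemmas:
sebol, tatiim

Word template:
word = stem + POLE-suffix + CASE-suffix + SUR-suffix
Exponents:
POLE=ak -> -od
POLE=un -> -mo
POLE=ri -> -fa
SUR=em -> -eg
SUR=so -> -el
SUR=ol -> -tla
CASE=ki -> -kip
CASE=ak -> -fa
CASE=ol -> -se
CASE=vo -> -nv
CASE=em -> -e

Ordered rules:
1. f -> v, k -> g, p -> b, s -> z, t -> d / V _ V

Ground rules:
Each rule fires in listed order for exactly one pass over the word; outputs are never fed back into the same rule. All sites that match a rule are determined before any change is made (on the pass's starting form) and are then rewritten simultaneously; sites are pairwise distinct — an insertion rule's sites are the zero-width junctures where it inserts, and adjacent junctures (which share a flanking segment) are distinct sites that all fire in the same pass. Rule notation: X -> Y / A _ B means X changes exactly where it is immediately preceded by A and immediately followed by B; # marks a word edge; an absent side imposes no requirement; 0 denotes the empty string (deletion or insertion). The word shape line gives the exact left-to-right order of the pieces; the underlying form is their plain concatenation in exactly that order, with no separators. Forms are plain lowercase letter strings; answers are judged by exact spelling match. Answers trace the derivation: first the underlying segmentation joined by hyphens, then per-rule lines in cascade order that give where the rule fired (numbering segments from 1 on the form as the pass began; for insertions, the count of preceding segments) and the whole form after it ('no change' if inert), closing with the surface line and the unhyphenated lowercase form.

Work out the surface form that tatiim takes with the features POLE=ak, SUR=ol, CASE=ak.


underlying: tatiim-od-fa-tla
1. f -> v, k -> g, p -> b, s -> z, t -> d / V _ V: fires at position(s) 3: tadiimodfatla
surface: tadiimodfatla


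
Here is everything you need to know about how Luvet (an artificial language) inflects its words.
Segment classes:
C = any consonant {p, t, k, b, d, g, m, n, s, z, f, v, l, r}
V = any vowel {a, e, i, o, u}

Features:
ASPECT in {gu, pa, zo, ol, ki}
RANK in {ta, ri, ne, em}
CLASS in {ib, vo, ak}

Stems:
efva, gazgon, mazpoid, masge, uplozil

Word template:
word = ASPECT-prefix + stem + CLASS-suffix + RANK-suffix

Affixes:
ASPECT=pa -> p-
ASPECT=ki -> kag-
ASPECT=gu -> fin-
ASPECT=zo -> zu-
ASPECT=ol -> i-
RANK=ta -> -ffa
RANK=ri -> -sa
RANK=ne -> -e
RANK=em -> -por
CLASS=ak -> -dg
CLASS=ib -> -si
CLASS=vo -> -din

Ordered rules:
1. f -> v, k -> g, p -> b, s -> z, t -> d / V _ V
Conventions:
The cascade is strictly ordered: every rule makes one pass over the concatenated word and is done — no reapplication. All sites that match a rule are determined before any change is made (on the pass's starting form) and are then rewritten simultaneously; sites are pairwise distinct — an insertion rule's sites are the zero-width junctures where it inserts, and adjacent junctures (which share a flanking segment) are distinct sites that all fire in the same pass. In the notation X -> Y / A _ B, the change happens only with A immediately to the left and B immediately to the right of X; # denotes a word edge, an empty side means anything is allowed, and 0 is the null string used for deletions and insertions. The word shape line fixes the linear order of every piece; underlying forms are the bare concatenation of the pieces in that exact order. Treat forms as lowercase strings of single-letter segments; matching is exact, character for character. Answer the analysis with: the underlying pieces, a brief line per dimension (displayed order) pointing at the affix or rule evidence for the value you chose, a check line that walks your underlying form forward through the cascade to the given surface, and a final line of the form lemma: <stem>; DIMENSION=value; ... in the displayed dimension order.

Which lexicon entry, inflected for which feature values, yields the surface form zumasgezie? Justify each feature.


underlying: zu-masge-si-e
ASPECT=zo - signalled by the affix zu-
RANK=ne - signalled by the affix -e
CLASS=ib - signalled by the affix -si
check: zumasgesie -> zumasgezie
lemma: masge; ASPECT=zo; RANK=ne; CLASS=ib


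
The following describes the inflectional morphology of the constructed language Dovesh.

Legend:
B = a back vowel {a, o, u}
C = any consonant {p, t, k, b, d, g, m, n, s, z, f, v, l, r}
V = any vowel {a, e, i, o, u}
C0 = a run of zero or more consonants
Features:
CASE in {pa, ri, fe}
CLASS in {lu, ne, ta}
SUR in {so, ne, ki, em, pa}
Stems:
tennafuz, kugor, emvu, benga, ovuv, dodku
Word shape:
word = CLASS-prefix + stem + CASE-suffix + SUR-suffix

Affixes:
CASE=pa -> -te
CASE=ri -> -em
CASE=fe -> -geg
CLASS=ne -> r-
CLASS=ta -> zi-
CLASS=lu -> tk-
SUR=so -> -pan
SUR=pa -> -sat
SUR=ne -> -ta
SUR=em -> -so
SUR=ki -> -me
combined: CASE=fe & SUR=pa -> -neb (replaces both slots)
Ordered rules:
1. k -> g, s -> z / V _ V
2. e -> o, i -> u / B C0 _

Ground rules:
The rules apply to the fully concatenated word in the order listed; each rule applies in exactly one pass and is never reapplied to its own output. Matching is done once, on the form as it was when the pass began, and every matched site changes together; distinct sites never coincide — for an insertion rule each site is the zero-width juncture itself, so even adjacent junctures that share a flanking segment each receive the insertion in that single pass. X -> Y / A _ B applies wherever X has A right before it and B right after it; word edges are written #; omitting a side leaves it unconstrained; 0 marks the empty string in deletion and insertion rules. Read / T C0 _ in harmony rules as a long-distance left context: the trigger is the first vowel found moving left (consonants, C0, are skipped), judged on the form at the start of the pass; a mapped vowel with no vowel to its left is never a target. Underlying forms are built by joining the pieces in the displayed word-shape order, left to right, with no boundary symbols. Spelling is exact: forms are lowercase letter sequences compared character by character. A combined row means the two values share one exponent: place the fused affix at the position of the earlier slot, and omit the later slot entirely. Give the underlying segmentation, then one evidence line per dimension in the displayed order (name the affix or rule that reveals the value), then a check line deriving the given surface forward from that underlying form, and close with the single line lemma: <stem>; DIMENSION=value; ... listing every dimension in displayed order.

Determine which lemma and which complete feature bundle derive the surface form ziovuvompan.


underlying: zi-ovuv-em-pan
CASE=ri - signalled by the affix -em
CLASS=ta - signalled by the affix zi-
SUR=so - signalled by the affix -pan
check: ziovuvempan -> ziovuvempan -> ziovuvompan
lemma: ovuv; CASE=ri; CLASS=ta; SUR=so


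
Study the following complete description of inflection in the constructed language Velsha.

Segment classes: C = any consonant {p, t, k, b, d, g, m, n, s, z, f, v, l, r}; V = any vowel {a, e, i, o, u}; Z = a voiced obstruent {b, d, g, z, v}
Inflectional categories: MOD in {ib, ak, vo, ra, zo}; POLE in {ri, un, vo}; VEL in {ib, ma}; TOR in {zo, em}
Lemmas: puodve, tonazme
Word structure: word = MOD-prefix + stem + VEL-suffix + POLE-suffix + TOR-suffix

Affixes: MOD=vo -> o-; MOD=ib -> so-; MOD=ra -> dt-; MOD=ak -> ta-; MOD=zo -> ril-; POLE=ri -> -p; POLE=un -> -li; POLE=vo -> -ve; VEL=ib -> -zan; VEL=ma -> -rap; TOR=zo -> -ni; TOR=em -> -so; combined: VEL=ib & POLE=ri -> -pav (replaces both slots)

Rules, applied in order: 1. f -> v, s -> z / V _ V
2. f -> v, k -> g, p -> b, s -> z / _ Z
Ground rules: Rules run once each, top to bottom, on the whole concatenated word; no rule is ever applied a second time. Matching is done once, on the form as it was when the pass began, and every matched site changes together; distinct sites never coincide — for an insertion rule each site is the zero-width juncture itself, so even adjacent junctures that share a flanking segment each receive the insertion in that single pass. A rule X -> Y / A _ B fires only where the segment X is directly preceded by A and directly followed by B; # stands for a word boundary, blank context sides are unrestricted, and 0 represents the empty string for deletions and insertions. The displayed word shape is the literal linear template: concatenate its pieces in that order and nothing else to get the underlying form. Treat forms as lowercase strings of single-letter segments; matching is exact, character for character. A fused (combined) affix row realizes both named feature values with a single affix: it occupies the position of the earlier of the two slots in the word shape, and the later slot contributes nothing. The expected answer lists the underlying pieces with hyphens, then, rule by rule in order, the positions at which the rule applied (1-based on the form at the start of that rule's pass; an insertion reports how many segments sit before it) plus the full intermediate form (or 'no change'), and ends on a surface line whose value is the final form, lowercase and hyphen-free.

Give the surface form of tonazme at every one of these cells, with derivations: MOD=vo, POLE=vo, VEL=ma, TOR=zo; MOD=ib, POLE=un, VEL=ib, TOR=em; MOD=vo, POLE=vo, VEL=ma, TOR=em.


cell MOD=vo, POLE=vo, VEL=ma, TOR=zo:
underlying: o-tonazme-rap-ve-ni
1. f -> v, s -> z / V _ V: no change
2. f -> v, k -> g, p -> b, s -> z / _ Z: fires at position(s) 11: otonazmerabveni
surface: otonazmerabveni

cell MOD=ib, POLE=un, VEL=ib, TOR=em:
underlying: so-tonazme-zan-li-so
1. f -> v, s -> z / V _ V: fires at position(s) 15: sotonazmezanlizo
2. f -> v, k -> g, p -> b, s -> z / _ Z: no change
surface: sotonazmezanlizo

cell MOD=vo, POLE=vo, VEL=ma, TOR=em:
underlying: o-tonazme-rap-ve-so
1. f -> v, s -> z / V _ V: fires at position(s) 14: otonazmerapvezo
2. f -> v, k -> g, p -> b, s -> z / _ Z: fires at position(s) 11: otonazmerabvezo
surface: otonazmerabvezo


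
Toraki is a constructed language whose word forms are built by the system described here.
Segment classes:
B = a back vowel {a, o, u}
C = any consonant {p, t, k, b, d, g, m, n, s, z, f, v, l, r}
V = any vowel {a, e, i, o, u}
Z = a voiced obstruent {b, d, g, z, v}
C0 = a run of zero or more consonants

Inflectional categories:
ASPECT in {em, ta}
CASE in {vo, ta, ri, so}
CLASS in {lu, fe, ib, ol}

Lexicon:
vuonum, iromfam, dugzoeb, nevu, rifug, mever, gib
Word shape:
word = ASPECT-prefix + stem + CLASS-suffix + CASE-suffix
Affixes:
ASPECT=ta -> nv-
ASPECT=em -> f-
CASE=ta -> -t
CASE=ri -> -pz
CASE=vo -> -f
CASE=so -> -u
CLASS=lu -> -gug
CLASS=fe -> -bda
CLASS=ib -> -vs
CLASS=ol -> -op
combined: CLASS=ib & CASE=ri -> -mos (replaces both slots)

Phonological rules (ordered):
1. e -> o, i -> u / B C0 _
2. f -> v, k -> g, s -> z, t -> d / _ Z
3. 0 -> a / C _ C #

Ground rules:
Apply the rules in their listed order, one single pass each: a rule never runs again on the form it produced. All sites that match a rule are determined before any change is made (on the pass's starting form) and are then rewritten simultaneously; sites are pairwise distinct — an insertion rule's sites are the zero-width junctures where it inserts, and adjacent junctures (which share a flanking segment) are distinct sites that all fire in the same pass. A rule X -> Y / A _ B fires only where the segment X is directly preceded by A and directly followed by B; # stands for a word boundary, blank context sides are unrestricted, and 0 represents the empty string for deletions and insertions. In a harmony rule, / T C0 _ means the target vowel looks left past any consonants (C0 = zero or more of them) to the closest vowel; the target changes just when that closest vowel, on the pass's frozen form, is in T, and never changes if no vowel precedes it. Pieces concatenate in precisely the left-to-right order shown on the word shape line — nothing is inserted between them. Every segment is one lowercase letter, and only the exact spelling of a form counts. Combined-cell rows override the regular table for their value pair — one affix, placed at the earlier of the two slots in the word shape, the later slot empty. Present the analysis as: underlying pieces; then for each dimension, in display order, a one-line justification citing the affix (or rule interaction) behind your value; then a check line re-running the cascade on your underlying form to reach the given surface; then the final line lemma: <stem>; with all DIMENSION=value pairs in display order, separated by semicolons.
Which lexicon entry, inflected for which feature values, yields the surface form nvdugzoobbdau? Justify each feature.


underlying: nv-dugzoeb-bda-u
ASPECT=ta - signalled by the affix nv-
CASE=so - signalled by the affix -u
CLASS=fe - signalled by the affix -bda
check: nvdugzoebbdau -> nvdugzoobbdau -> nvdugzoobbdau -> nvdugzoobbdau
lemma: dugzoeb; ASPECT=ta; CASE=so; CLASS=fe


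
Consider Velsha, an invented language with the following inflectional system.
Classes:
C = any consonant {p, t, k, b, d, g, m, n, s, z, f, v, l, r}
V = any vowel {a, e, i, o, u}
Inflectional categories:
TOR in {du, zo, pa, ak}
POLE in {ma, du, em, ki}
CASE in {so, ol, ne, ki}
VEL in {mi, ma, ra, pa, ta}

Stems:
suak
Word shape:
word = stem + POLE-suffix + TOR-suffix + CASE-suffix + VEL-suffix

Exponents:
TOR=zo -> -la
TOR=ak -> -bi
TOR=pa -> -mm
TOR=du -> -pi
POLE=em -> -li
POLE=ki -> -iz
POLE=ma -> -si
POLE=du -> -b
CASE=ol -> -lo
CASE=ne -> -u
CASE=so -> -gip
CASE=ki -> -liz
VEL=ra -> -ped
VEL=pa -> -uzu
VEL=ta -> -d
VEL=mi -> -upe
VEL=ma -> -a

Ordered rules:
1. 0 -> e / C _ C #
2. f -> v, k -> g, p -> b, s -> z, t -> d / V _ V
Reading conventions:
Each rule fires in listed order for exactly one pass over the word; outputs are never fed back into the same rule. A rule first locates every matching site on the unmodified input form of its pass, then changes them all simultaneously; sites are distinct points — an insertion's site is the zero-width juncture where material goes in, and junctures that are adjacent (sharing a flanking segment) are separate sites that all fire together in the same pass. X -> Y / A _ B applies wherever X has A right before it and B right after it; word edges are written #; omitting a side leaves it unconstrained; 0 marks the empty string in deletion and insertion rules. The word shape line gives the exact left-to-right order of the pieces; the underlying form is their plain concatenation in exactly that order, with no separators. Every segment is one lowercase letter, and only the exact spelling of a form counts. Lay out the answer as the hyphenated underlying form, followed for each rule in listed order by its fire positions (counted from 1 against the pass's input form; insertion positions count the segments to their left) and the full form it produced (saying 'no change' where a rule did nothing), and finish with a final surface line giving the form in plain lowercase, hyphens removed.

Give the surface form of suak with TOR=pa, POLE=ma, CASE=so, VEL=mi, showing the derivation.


underlying: suak-si-mm-gip-upe
1. 0 -> e / C _ C #: no change
2. f -> v, k -> g, p -> b, s -> z, t -> d / V _ V: fires at position(s) 11, 13: suaksimmgibube
surface: suaksimmgibube


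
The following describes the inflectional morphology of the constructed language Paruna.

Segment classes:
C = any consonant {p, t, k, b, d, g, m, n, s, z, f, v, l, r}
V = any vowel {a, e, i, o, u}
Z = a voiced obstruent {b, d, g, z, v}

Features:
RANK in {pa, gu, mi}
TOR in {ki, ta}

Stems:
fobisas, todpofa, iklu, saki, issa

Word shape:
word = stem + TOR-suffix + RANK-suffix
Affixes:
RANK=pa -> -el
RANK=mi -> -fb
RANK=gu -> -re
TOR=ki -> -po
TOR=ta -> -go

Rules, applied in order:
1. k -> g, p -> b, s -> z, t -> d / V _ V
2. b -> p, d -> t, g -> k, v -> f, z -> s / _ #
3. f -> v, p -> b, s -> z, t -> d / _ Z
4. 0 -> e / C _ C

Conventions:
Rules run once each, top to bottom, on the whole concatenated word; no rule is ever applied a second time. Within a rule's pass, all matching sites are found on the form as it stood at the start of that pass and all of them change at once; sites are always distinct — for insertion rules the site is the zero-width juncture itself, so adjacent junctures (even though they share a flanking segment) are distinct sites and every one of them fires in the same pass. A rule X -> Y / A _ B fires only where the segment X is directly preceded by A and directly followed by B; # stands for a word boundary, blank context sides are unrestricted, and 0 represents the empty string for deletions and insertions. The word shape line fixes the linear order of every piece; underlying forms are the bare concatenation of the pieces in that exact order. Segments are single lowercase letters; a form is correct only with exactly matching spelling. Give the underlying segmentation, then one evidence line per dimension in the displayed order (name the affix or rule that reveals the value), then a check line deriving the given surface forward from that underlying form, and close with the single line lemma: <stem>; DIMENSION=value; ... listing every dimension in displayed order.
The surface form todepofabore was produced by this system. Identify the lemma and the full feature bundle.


underlying: todpofa-po-re
RANK=gu - signalled by the affix -re
TOR=ki - signalled by the affix -po
check: todpofapore -> todpofabore -> todpofabore -> todpofabore -> todepofabore
lemma: todpofa; RANK=gu; TOR=ki


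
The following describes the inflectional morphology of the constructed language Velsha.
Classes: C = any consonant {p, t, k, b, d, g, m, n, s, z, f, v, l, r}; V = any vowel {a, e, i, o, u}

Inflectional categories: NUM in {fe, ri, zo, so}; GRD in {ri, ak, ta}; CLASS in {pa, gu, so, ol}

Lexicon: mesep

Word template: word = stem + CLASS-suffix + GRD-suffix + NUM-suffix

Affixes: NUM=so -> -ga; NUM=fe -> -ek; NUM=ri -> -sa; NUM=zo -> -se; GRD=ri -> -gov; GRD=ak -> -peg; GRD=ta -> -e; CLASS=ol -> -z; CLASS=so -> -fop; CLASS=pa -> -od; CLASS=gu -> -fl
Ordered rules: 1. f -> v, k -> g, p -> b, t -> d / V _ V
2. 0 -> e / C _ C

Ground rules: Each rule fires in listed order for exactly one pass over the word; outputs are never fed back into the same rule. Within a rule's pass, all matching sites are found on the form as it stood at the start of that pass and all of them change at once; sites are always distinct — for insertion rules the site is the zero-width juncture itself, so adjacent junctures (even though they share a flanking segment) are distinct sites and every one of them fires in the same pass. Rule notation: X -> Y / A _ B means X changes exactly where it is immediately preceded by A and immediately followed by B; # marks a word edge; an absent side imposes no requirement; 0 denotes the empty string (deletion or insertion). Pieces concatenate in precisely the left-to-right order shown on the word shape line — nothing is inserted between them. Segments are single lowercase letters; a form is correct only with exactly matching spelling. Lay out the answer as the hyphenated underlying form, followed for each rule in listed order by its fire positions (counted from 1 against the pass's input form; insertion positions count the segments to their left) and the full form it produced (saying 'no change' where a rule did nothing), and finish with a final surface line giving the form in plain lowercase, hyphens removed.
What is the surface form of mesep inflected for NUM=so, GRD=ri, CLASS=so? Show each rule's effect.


underlying: mesep-fop-gov-ga
1. f -> v, k -> g, p -> b, t -> d / V _ V: no change
2. 0 -> e / C _ C: inserts after position(s) 5, 8, 11: mesepefopegovega
surface: mesepefopegovega


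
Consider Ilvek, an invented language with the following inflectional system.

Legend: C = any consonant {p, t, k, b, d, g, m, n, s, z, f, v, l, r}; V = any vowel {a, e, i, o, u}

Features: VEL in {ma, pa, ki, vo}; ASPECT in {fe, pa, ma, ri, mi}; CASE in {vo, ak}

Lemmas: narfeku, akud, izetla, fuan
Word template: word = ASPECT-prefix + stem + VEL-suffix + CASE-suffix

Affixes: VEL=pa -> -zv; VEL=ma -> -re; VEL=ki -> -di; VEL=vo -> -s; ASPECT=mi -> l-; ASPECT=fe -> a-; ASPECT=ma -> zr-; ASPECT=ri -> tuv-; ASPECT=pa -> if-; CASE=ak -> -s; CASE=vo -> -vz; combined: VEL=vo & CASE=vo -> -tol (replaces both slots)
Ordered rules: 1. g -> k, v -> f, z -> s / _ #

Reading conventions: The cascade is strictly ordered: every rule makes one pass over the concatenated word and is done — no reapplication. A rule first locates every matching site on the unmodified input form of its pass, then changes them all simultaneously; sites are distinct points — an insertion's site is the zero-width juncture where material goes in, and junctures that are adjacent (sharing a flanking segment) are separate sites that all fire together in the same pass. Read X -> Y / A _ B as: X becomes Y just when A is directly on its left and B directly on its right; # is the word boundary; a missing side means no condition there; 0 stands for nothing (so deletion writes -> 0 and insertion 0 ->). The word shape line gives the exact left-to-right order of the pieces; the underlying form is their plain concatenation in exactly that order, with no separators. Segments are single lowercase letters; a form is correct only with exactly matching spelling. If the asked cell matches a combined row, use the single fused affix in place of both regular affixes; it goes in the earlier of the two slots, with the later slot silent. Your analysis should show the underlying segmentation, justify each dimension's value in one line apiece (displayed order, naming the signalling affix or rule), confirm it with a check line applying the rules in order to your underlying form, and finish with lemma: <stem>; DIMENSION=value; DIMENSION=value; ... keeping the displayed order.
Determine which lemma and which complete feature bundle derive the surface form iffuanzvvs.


underlying: if-fuan-zv-vz
VEL=pa - signalled by the affix -zv
ASPECT=pa - signalled by the affix if-
CASE=vo - signalled by the affix -vz
check: iffuanzvvz -> iffuanzvvs
lemma: fuan; VEL=pa; ASPECT=pa; CASE=vo


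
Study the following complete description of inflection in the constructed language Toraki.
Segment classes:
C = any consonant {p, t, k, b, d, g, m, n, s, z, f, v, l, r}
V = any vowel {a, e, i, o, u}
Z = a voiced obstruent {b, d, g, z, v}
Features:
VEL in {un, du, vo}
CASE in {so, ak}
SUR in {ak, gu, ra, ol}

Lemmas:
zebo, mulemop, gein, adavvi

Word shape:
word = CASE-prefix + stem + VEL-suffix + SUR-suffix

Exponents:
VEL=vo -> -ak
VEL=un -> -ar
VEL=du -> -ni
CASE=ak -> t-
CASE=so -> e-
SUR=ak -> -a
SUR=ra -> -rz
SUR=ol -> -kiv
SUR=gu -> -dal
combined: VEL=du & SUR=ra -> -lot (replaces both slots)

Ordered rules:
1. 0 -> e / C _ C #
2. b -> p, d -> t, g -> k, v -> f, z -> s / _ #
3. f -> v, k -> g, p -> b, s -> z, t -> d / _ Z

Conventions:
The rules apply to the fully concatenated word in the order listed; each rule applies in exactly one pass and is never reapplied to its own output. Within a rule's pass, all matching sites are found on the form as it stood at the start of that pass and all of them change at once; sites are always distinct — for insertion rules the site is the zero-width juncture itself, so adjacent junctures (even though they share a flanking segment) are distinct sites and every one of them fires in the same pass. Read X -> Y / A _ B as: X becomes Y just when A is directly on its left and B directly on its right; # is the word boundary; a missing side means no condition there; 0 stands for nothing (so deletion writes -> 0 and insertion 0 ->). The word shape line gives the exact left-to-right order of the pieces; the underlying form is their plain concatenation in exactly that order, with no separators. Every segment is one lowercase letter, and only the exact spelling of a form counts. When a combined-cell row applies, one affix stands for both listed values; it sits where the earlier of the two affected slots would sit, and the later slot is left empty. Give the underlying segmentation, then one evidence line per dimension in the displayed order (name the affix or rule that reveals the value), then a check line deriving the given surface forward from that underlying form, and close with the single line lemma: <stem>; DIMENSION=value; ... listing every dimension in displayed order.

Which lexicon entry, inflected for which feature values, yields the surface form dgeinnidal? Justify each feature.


underlying: t-gein-ni-dal
VEL=du - signalled by the affix -ni
CASE=ak - signalled by the affix t-
SUR=gu - signalled by the affix -dal
check: tgeinnidal -> tgeinnidal -> tgeinnidal -> dgeinnidal
lemma: gein; VEL=du; CASE=ak; SUR=gu


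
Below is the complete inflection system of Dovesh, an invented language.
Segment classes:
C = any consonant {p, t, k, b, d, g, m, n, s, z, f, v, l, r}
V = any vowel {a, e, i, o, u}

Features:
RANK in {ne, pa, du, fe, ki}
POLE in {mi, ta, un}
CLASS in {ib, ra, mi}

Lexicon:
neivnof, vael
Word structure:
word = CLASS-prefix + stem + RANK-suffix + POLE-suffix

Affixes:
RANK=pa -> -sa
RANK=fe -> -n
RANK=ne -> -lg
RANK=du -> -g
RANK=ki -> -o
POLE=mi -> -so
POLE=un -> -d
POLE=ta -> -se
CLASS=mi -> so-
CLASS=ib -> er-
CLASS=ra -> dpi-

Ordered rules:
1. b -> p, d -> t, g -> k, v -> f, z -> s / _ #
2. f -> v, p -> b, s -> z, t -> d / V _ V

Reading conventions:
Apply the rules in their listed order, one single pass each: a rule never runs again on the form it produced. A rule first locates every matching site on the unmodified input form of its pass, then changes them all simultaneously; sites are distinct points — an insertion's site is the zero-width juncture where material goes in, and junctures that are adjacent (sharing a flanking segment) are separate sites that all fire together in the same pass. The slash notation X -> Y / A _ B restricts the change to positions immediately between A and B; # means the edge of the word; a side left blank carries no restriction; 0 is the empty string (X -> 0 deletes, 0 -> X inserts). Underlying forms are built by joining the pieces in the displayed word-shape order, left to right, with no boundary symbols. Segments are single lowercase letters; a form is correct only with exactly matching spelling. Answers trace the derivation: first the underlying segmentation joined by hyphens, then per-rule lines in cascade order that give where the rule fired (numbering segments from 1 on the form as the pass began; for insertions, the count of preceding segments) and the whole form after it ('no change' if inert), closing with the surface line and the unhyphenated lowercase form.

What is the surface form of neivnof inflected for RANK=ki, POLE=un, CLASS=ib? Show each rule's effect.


underlying: er-neivnof-o-d
1. b -> p, d -> t, g -> k, v -> f, z -> s / _ #: fires at position(s) 11: erneivnofot
2. f -> v, p -> b, s -> z, t -> d / V _ V: fires at position(s) 9: erneivnovot
surface: erneivnovot


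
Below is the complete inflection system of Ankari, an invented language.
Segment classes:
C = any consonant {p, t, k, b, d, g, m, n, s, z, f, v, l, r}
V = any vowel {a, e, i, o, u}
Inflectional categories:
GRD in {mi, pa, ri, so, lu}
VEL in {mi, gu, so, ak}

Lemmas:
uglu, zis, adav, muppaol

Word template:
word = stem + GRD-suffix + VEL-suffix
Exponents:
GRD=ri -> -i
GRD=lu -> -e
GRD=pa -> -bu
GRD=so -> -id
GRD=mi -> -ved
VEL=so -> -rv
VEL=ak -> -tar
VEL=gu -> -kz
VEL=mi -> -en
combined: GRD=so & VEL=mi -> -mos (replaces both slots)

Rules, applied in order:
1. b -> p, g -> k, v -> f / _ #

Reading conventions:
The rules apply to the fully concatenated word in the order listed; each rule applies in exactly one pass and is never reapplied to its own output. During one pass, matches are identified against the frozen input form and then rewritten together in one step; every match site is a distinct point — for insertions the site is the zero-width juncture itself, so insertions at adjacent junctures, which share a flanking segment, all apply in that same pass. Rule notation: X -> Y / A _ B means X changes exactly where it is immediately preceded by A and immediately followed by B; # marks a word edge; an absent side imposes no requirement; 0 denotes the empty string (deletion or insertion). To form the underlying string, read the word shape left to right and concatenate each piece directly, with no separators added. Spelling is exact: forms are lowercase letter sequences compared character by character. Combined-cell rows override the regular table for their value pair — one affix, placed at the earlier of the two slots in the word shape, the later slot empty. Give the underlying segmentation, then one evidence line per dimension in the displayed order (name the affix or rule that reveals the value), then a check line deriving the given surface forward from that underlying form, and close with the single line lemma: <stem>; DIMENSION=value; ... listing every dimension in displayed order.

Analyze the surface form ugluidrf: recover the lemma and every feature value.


underlying: uglu-id-rv
GRD=so - signalled by the affix -id
VEL=so - signalled by the affix -rv
check: ugluidrv -> ugluidrf
lemma: uglu; GRD=so; VEL=so
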